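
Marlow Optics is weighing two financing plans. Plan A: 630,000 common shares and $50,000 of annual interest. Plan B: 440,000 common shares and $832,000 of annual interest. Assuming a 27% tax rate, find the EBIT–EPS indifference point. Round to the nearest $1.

$2,642,947

At indifference, (EBIT − 50,000)(1 − t)/630,000 = (EBIT − 832,000)(1 − t)/440,000.
The (1 − t) factor cancels: (EBIT − 50,000) × 440,000 = (EBIT − 832,000) × 630,000.
EBIT × (630,000 − 440,000) = 832,000 × 630,000 − 50,000 × 440,000 = 502,160,000,000, so EBIT = 502,160,000,000 ÷ 190,000 = 2,642,947.37.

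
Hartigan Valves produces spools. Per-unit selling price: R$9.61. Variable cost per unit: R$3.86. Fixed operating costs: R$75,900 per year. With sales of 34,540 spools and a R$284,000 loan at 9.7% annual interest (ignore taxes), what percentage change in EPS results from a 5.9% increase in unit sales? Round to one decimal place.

Total contribution margin = 34,540 × R$5.75 = R$198,605.00.
EBIT = R$198,605.00 − R$75,900 = R$122,705.00.
After interest of R$27,548.00, pre-tax earnings = R$95,157.00.
DCL = total CM / (EBIT − I) = R$198,605.00 / R$95,157.00 = 2.0871.
EPS therefore changes by 2.0871 × (+5.9%) = +12.3%.

+12.3%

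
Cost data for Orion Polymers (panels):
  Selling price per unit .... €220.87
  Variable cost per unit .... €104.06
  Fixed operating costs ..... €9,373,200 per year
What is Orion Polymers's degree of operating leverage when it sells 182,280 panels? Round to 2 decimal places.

1.79

At 182,280 units, contribution = 182,280 × €116.81 = €21,292,126.80.
EBIT = €21,292,126.80 − €9,373,200 = €11,918,926.80.
DOL = contribution ÷ EBIT = €21,292,126.80 ÷ €11,918,926.80 = 1.7864.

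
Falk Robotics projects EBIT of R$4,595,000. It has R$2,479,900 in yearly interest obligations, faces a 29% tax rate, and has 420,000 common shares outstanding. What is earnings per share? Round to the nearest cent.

Pre-tax income = R$4,595,000 − R$2,479,900.00 = R$2,115,100.00.
Net income = R$2,115,100.00 × (1 − 0.29) = R$1,501,721.00.
Per share: R$1,501,721.00 / 420,000 shares = R$3.58.

R$3.58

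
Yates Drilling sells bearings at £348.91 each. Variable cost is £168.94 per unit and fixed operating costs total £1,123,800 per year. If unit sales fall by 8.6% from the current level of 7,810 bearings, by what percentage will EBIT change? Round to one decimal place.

At 7,810 units, contribution = 7,810 × £179.97 = £1,405,565.70.
Subtracting fixed costs: EBIT = £1,405,565.70 − £1,123,800 = £281,765.70.
DOL = contribution ÷ EBIT = £1,405,565.70 ÷ £281,765.70 = 4.9884.
Operating income changes by 4.9884 × -8.6% = -42.9%.

-42.9%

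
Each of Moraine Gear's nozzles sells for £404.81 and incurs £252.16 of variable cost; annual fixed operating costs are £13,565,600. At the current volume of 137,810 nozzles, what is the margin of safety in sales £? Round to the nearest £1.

£19,812,477

Contribution margin per unit = £404.81 − £252.16 = £152.65. Break-even units = £13,565,600 ÷ £152.65 = 88,867.34; break-even revenue = 88,867.34 × £404.81 = £35,974,389.36.
Current sales = 137,810 × £404.81 = £55,786,866.10.
Margin of safety = £55,786,866.10 − £35,974,389.36 = £19,812,477.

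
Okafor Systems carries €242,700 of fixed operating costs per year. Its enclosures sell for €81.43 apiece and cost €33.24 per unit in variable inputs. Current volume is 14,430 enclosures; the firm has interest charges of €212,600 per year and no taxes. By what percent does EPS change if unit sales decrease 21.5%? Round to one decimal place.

-62.3%

At 14,430 units, contribution = 14,430 × €48.19 = €695,381.70.
EBIT = €695,381.70 − €242,700 = €452,681.70.
Interest = €212,600.00, so EBIT − I = €240,081.70.
Degree of combined leverage = contribution ÷ (EBIT − I) = €695,381.70 ÷ €240,081.70 = 2.8964.
%ΔEPS = DCL × %ΔSales = 2.8964 × -21.5% = -62.3%.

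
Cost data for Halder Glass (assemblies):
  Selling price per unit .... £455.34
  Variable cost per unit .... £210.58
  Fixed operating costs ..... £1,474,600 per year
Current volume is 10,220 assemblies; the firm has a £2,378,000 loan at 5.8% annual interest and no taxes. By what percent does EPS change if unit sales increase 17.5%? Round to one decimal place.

+49.2%

Contribution at this volume is 10,220 × £244.76 = £2,501,447.20.
Subtracting fixed costs: EBIT = £2,501,447.20 − £1,474,600 = £1,026,847.20.
Interest = £137,924.00, so EBIT − I = £888,923.20.
Degree of combined leverage = contribution ÷ (EBIT − I) = £2,501,447.20 ÷ £888,923.20 = 2.8140.
%ΔEPS = DCL × %ΔSales = 2.8140 × +17.5% = +49.2%.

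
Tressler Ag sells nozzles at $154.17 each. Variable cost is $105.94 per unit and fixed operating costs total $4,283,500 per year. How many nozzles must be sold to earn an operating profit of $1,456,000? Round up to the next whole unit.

119,003 nozzles

Unit CM = price − variable cost = $154.17 − $105.94 = $48.23.
Need Q such that Q × $48.23 − $4,283,500 = $1,456,000, i.e. Q = $5,739,500 / $48.23 = 119,002.70 → 119,003.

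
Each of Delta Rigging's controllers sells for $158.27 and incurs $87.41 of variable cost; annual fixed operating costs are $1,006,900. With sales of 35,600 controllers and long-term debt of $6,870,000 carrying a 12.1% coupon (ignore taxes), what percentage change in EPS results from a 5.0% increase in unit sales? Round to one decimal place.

Contribution at this volume is 35,600 × $70.86 = $2,522,616.00.
Subtracting fixed costs: EBIT = $2,522,616.00 − $1,006,900 = $1,515,716.00.
After interest of $831,270.00, pre-tax earnings = $684,446.00.
Degree of combined leverage = contribution ÷ (EBIT − I) = $2,522,616.00 ÷ $684,446.00 = 3.6856.
%ΔEPS = DCL × %ΔSales = 3.6856 × +5.0% = +18.4%.

+18.4%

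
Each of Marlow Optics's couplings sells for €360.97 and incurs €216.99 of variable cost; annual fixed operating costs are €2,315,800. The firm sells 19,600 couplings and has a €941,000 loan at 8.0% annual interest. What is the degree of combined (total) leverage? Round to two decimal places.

Contribution at this volume is 19,600 × €143.98 = €2,822,008.00.
Operating income = contribution − fixed costs = €2,822,008.00 − €2,315,800 = €506,208.00. Interest = €75,280.00, so EBIT − I = €430,928.00.
Degree of total leverage = total CM / (EBIT − interest) = €2,822,008.00 / €430,928.00 = 6.5487.

6.55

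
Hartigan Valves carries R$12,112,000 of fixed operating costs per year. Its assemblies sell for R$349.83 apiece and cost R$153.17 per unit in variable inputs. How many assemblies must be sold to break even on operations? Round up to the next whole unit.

Contribution margin per unit = R$349.83 − R$153.17 = R$196.66.
Break-even Q = R$12,112,000 / R$196.66 = 61,588.53 → 61,589 assemblies.

61,589 assemblies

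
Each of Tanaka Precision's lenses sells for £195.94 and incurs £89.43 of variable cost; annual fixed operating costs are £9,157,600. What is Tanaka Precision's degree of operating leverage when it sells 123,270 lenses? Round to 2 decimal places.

3.31

At 123,270 units, contribution = 123,270 × £106.51 = £13,129,487.70.
Operating income = contribution − fixed costs = £13,129,487.70 − £9,157,600 = £3,971,887.70.
Degree of operating leverage = £13,129,487.70 / £3,971,887.70 = 3.3056.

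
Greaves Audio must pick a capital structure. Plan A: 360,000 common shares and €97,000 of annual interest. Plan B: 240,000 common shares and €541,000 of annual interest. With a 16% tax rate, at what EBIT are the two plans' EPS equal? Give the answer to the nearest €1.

At indifference, (EBIT − 97,000)(1 − t)/360,000 = (EBIT − 541,000)(1 − t)/240,000.
The (1 − t) factor cancels: (EBIT − 97,000) × 240,000 = (EBIT − 541,000) × 360,000.
EBIT × (360,000 − 240,000) = 541,000 × 360,000 − 97,000 × 240,000 = 171,480,000,000, so EBIT = 171,480,000,000 ÷ 120,000 = 1,429,000.00.

€1,429,000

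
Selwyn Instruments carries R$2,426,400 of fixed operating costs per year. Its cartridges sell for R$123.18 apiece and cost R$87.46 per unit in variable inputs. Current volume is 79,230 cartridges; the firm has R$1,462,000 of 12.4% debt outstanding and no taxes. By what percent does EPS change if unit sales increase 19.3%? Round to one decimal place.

Total contribution margin = 79,230 × R$35.72 = R$2,830,095.60.
Operating income = contribution − fixed costs = R$2,830,095.60 − R$2,426,400 = R$403,695.60.
Interest = R$181,288.00, so EBIT − I = R$222,407.60.
DCL = total CM / (EBIT − I) = R$2,830,095.60 / R$222,407.60 = 12.7248.
EPS therefore changes by 12.7248 × (+19.3%) = +245.6%.

+245.6%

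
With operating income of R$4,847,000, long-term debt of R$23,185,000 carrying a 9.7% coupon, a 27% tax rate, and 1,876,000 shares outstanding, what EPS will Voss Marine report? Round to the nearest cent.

R$1.01

Interest = R$2,248,945.00, so EBT = R$4,847,000 − R$2,248,945.00 = R$2,598,055.00.
Net income = R$2,598,055.00 × (1 − 0.27) = R$1,896,580.15.
EPS = R$1,896,580.15 ÷ 1,876,000 = R$1.01.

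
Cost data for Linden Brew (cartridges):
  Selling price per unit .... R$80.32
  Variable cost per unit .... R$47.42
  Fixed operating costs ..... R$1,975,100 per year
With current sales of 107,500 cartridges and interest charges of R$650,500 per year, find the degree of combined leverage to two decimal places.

Total contribution margin = 107,500 × R$32.90 = R$3,536,750.00.
Subtracting fixed costs: EBIT = R$3,536,750.00 − R$1,975,100 = R$1,561,650.00. Interest = R$650,500.00.
DOL = R$3,536,750.00 ÷ R$1,561,650.00 = 2.2648; DFL = R$1,561,650.00 ÷ R$911,150.00 = 1.7139.
DCL = DOL × DFL = 2.2648 × 1.7139 = 3.8816.

3.88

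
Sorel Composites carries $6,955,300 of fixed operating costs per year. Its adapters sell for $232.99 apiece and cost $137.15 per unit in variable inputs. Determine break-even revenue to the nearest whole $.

$16,908,549

Contribution margin per unit = $232.99 − $137.15 = $95.84, a CM ratio of $95.84 ÷ $232.99 = 0.4113.
Break-even revenue = fixed costs × price ÷ CM = $6,955,300 × $232.99 ÷ $95.84 = $16,908,549.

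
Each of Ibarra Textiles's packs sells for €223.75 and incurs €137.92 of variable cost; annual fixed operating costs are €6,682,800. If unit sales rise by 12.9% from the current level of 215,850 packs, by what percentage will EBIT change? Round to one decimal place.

+20.2%

At 215,850 units, contribution = 215,850 × €85.83 = €18,526,405.50.
Subtracting fixed costs: EBIT = €18,526,405.50 − €6,682,800 = €11,843,605.50.
So DOL = total CM / EBIT = €18,526,405.50 / €11,843,605.50 = 1.5643.
%ΔEBIT = DOL × %ΔSales = 1.5643 × +12.9% = +20.2%.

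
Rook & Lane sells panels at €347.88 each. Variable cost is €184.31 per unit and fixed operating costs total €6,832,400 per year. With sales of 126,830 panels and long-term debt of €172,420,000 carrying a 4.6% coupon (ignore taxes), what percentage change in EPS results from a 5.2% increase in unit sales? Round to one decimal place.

Contribution at this volume is 126,830 × €163.57 = €20,745,583.10.
EBIT = €20,745,583.10 − €6,832,400 = €13,913,183.10.
After interest of €7,931,320.00, pre-tax earnings = €5,981,863.10.
DCL = total CM / (EBIT − I) = €20,745,583.10 / €5,981,863.10 = 3.4681.
EPS therefore changes by 3.4681 × (+5.2%) = +18.0%.

+18.0%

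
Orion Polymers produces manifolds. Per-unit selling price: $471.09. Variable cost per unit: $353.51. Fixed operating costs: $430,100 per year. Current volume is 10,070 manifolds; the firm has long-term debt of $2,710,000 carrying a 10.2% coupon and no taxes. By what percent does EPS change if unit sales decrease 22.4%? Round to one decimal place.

Total contribution margin = 10,070 × $117.58 = $1,184,030.60.
EBIT = $1,184,030.60 − $430,100 = $753,930.60.
Interest = $276,420.00, so EBIT − I = $477,510.60.
Degree of combined leverage = contribution ÷ (EBIT − I) = $1,184,030.60 ÷ $477,510.60 = 2.4796.
%ΔEPS = DCL × %ΔSales = 2.4796 × -22.4% = -55.5%.

-55.5%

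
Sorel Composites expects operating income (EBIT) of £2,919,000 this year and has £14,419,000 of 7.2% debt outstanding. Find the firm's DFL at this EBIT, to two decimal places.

Annual interest charges come to £1,038,168.00.
Degree of financial leverage = EBIT / (EBIT − interest) = £2,919,000 / £1,880,832.00 = 1.5520.

1.55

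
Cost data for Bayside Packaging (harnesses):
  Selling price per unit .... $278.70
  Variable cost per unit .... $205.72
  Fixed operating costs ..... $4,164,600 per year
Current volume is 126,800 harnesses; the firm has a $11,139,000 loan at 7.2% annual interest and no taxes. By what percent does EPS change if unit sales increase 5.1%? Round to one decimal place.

+11.0%

Contribution at this volume is 126,800 × $72.98 = $9,253,864.00.
EBIT = $9,253,864.00 − $4,164,600 = $5,089,264.00.
Interest = $802,008.00, so EBIT − I = $4,287,256.00.
DCL = total CM / (EBIT − I) = $9,253,864.00 / $4,287,256.00 = 2.1585.
EPS therefore changes by 2.1585 × (+5.1%) = +11.0%.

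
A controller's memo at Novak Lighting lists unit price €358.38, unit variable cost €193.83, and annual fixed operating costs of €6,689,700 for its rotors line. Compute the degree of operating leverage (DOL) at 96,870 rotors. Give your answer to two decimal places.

Contribution at this volume is 96,870 × €164.55 = €15,939,958.50.
Subtracting fixed costs: EBIT = €15,939,958.50 − €6,689,700 = €9,250,258.50.
So DOL = total CM / EBIT = €15,939,958.50 / €9,250,258.50 = 1.7232.

1.72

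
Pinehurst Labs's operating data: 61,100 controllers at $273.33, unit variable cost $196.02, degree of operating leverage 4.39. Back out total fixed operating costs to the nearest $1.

$3,647,641

At 61,100 units, contribution = 61,100 × $77.31 = $4,723,641.00.
Since DOL = CM ÷ EBIT, EBIT = $4,723,641.00 ÷ 4.39 = $1,076,000.23.
Fixed costs = CM − EBIT = $4,723,641.00 − $1,076,000.23 = $3,647,641.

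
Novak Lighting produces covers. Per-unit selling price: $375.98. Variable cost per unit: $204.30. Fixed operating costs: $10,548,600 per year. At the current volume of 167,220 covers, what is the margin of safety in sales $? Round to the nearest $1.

$39,769,892

Each unit contributes $375.98 − $204.30 = $171.68. Break-even units = $10,548,600 ÷ $171.68 = 61,443.38; break-even revenue = 61,443.38 × $375.98 = $23,101,483.15.
Actual sales revenue = 167,220 × $375.98 = $62,871,375.60.
Margin of safety = $62,871,375.60 − $23,101,483.15 = $39,769,892.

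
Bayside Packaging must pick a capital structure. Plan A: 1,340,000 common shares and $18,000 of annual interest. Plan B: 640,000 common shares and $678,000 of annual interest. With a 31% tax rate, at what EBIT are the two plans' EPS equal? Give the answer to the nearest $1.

At indifference, (EBIT − 18,000)(1 − t)/1,340,000 = (EBIT − 678,000)(1 − t)/640,000.
The (1 − t) factor cancels: (EBIT − 18,000) × 640,000 = (EBIT − 678,000) × 1,340,000.
EBIT × (1,340,000 − 640,000) = 678,000 × 1,340,000 − 18,000 × 640,000 = 897,000,000,000, so EBIT = 897,000,000,000 ÷ 700,000 = 1,281,428.57.

$1,281,429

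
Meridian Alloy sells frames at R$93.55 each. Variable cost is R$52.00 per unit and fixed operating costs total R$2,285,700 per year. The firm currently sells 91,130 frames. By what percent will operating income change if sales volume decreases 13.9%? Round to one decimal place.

Contribution at this volume is 91,130 × R$41.55 = R$3,786,451.50.
EBIT = R$3,786,451.50 − R$2,285,700 = R$1,500,751.50.
Degree of operating leverage = R$3,786,451.50 / R$1,500,751.50 = 2.5230.
%ΔEBIT = DOL × %ΔSales = 2.5230 × -13.9% = -35.1%.

-35.1%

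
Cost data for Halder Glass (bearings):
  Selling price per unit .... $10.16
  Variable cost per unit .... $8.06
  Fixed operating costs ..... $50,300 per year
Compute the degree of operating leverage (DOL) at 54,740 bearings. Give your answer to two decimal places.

1.78

Total contribution margin = 54,740 × $2.10 = $114,954.00.
Subtracting fixed costs: EBIT = $114,954.00 − $50,300 = $64,654.00.
So DOL = total CM / EBIT = $114,954.00 / $64,654.00 = 1.7780.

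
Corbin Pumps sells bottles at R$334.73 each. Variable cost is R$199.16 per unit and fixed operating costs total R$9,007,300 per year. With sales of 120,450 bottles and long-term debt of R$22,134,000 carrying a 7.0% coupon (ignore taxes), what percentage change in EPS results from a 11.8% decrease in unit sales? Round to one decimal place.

Total contribution margin = 120,450 × R$135.57 = R$16,329,406.50.
EBIT = R$16,329,406.50 − R$9,007,300 = R$7,322,106.50.
Interest = R$1,549,380.00, so EBIT − I = R$5,772,726.50.
DCL = total CM / (EBIT − I) = R$16,329,406.50 / R$5,772,726.50 = 2.8287.
EPS therefore changes by 2.8287 × (-11.8%) = -33.4%.

-33.4%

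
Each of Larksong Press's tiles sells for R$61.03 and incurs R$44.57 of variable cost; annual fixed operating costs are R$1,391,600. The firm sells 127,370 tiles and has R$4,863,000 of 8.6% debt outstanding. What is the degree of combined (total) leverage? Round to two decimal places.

Total contribution margin = 127,370 × R$16.46 = R$2,096,510.20.
Subtracting fixed costs: EBIT = R$2,096,510.20 − R$1,391,600 = R$704,910.20. Interest = R$418,218.00, so EBIT − I = R$286,692.20.
Degree of total leverage = total CM / (EBIT − interest) = R$2,096,510.20 / R$286,692.20 = 7.3128.

7.31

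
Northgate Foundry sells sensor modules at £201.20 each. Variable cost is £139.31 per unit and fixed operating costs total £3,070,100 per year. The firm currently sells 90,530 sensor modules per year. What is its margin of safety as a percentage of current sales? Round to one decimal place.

Unit CM = price − variable cost = £201.20 − £139.31 = £61.89. Break-even units = £3,070,100 ÷ £61.89 = 49,605.75; break-even revenue = 49,605.75 × £201.20 = £9,980,677.33.
Actual sales revenue = 90,530 × £201.20 = £18,214,636.00.
Margin of safety = (£18,214,636.00 − £9,980,677.33) ÷ £18,214,636.00 = 45.2%.

45.2%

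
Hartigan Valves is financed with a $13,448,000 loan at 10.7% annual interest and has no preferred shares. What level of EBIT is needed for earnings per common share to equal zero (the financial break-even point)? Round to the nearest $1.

Annual interest = 10.7% × $13,448,000 = $1,438,936.00.
Without preferred stock the financial break-even is simply EBIT = interest = $1,438,936.00.

$1,438,936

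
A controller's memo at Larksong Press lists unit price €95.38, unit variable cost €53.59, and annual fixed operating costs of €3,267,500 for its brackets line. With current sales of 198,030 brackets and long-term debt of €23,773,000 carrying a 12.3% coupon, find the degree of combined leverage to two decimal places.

Contribution at this volume is 198,030 × €41.79 = €8,275,673.70.
Operating income = contribution − fixed costs = €8,275,673.70 − €3,267,500 = €5,008,173.70. Interest = €2,924,079.00.
DOL = €8,275,673.70 ÷ €5,008,173.70 = 1.6524; DFL = €5,008,173.70 ÷ €2,084,094.70 = 2.4030.
Combined leverage = 1.6524 × 2.4030 = 3.9707.

3.97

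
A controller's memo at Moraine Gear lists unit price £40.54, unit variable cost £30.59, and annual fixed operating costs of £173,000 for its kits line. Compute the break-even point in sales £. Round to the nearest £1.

£704,866

Contribution margin per unit = £40.54 − £30.59 = £9.95, a CM ratio of £9.95 ÷ £40.54 = 0.2454.
Break-even revenue = fixed costs × price ÷ CM = £173,000 × £40.54 ÷ £9.95 = £704,866.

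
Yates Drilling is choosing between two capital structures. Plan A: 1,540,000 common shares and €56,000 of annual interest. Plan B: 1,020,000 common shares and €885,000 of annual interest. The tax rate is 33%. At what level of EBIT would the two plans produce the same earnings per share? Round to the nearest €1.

At indifference, (EBIT − 56,000)(1 − t)/1,540,000 = (EBIT − 885,000)(1 − t)/1,020,000.
The (1 − t) factor cancels: (EBIT − 56,000) × 1,020,000 = (EBIT − 885,000) × 1,540,000.
Solving, EBIT = (885,000·1,540,000 − 56,000·1,020,000) / (1,540,000 − 1,020,000) = 1,305,780,000,000 / 520,000 = 2,511,115.38.

€2,511,115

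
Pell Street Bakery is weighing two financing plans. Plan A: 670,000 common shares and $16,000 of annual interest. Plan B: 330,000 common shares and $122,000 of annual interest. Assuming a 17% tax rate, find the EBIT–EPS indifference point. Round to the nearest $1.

$224,882

At indifference, (EBIT − 16,000)(1 − t)/670,000 = (EBIT − 122,000)(1 − t)/330,000.
The (1 − t) factor cancels: (EBIT − 16,000) × 330,000 = (EBIT − 122,000) × 670,000.
Solving, EBIT = (122,000·670,000 − 16,000·330,000) / (670,000 − 330,000) = 76,460,000,000 / 340,000 = 224,882.35.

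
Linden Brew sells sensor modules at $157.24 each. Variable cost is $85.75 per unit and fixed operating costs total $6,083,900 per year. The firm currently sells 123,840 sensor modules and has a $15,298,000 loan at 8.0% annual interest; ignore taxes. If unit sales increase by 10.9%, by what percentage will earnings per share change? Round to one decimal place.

+62.4%

Total contribution margin = 123,840 × $71.49 = $8,853,321.60.
EBIT = $8,853,321.60 − $6,083,900 = $2,769,421.60.
Interest = $1,223,840.00, so EBIT − I = $1,545,581.60.
DCL = total CM / (EBIT − I) = $8,853,321.60 / $1,545,581.60 = 5.7281.
EPS therefore changes by 5.7281 × (+10.9%) = +62.4%.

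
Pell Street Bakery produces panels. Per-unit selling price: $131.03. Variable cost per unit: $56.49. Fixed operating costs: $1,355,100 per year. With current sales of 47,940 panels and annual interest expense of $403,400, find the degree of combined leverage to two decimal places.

Total contribution margin = 47,940 × $74.54 = $3,573,447.60.
Subtracting fixed costs: EBIT = $3,573,447.60 − $1,355,100 = $2,218,347.60. Interest = $403,400.00, so EBIT − I = $1,814,947.60.
DCL = contribution ÷ (EBIT − I) = $3,573,447.60 ÷ $1,814,947.60 = 1.9689.

1.97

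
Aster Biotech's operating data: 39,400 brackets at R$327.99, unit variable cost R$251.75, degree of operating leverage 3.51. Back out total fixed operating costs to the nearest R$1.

R$2,148,057

Contribution at this volume is 39,400 × R$76.24 = R$3,003,856.00.
Since DOL = CM ÷ EBIT, EBIT = R$3,003,856.00 ÷ 3.51 = R$855,799.43.
And FC = contribution − EBIT = R$3,003,856.00 − R$855,799.43 = R$2,148,057.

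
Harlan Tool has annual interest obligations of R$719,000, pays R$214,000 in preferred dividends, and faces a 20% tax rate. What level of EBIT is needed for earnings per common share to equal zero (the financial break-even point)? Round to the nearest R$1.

R$986,500

Preferred dividends are paid after tax, so their pre-tax equivalent is R$214,000 ÷ (1 − 0.20) = R$267,500.00.
EPS = 0 when EBIT covers interest plus the pre-tax preferred burden: R$719,000 + R$267,500.00 = R$986,500.00.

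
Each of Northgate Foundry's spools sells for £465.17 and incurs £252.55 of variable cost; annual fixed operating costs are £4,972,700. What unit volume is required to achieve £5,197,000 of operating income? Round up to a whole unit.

47,831 spools

Unit CM = price − variable cost = £465.17 − £252.55 = £212.62.
Required volume = (fixed costs + target profit) ÷ CM = (£4,972,700 + £5,197,000) ÷ £212.62 = 47,830.40, so 47,831 spools.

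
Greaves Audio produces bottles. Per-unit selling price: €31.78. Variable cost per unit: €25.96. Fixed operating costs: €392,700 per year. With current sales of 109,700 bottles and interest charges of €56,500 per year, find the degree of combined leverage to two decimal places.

3.37

Total contribution margin = 109,700 × €5.82 = €638,454.00.
EBIT = €638,454.00 − €392,700 = €245,754.00. Interest = €56,500.00, so EBIT − I = €189,254.00.
Degree of total leverage = total CM / (EBIT − interest) = €638,454.00 / €189,254.00 = 3.3735.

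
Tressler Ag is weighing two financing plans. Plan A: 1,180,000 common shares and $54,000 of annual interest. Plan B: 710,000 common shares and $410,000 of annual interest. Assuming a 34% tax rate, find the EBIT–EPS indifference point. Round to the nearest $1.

$947,787

At indifference, (EBIT − 54,000)(1 − t)/1,180,000 = (EBIT − 410,000)(1 − t)/710,000.
The (1 − t) factor cancels: (EBIT − 54,000) × 710,000 = (EBIT − 410,000) × 1,180,000.
Solving, EBIT = (410,000·1,180,000 − 54,000·710,000) / (1,180,000 − 710,000) = 445,460,000,000 / 470,000 = 947,787.23.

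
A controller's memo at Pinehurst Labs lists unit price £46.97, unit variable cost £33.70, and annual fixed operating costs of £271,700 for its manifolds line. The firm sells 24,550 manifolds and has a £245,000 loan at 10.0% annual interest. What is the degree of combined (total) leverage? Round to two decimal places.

11.01

At 24,550 units, contribution = 24,550 × £13.27 = £325,778.50.
EBIT = £325,778.50 − £271,700 = £54,078.50. Interest = £24,500.00, so EBIT − I = £29,578.50.
DCL = contribution ÷ (EBIT − I) = £325,778.50 ÷ £29,578.50 = 11.0140.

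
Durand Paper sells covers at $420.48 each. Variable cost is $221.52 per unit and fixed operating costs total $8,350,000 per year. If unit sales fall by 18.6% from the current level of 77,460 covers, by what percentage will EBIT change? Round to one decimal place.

Total contribution margin = 77,460 × $198.96 = $15,411,441.60.
Subtracting fixed costs: EBIT = $15,411,441.60 − $8,350,000 = $7,061,441.60.
Degree of operating leverage = $15,411,441.60 / $7,061,441.60 = 2.1825.
%ΔEBIT = DOL × %ΔSales = 2.1825 × -18.6% = -40.6%.

-40.6%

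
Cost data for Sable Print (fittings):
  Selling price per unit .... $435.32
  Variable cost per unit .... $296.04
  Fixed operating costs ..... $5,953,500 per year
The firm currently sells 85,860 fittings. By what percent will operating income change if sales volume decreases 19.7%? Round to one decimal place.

Total contribution margin = 85,860 × $139.28 = $11,958,580.80.
Operating income = contribution − fixed costs = $11,958,580.80 − $5,953,500 = $6,005,080.80.
Degree of operating leverage = $11,958,580.80 / $6,005,080.80 = 1.9914.
%ΔEBIT = DOL × %ΔSales = 1.9914 × -19.7% = -39.2%.

-39.2%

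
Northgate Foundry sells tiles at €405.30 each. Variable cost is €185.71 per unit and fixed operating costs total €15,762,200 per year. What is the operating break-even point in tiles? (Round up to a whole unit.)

71,781 tiles

Contribution margin per unit = €405.30 − €185.71 = €219.59.
Break-even volume = fixed costs ÷ CM per unit = €15,762,200 ÷ €219.59 = 71,780.14, so 71,781 tiles.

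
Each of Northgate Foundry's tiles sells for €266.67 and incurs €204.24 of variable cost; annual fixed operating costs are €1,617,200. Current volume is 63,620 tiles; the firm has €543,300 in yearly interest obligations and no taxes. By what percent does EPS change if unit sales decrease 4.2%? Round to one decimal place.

Contribution at this volume is 63,620 × €62.43 = €3,971,796.60.
EBIT = €3,971,796.60 − €1,617,200 = €2,354,596.60.
After interest of €543,300.00, pre-tax earnings = €1,811,296.60.
Degree of combined leverage = contribution ÷ (EBIT − I) = €3,971,796.60 ÷ €1,811,296.60 = 2.1928.
EPS therefore changes by 2.1928 × (-4.2%) = -9.2%.

-9.2%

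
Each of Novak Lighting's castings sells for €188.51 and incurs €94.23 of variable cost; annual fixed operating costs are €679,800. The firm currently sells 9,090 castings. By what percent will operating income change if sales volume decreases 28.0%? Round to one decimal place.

Total contribution margin = 9,090 × €94.28 = €857,005.20.
Operating income = contribution − fixed costs = €857,005.20 − €679,800 = €177,205.20.
Degree of operating leverage = €857,005.20 / €177,205.20 = 4.8362.
So EBIT moves 4.8362 × (-28.0%) = -135.4%.

-135.4%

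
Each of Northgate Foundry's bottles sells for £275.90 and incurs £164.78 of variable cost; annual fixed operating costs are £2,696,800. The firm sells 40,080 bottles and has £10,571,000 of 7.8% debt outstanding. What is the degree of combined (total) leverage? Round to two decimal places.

At 40,080 units, contribution = 40,080 × £111.12 = £4,453,689.60.
Subtracting fixed costs: EBIT = £4,453,689.60 − £2,696,800 = £1,756,889.60. Interest = £824,538.00, so EBIT − I = £932,351.60.
Degree of total leverage = total CM / (EBIT − interest) = £4,453,689.60 / £932,351.60 = 4.7768.

4.78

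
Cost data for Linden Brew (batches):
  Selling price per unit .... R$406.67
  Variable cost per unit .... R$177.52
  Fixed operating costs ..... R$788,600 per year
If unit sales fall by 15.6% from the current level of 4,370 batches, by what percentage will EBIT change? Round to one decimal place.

-73.4%

Total contribution margin = 4,370 × R$229.15 = R$1,001,385.50.
Subtracting fixed costs: EBIT = R$1,001,385.50 − R$788,600 = R$212,785.50.
So DOL = total CM / EBIT = R$1,001,385.50 / R$212,785.50 = 4.7061.
%ΔEBIT = DOL × %ΔSales = 4.7061 × -15.6% = -73.4%.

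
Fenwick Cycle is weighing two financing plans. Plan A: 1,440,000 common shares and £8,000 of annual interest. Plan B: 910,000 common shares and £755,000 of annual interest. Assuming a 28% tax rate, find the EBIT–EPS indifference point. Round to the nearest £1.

£2,037,585

Set EPS_A = EPS_B: (EBIT − £8,000)(1 − 0.28) ÷ 1,440,000 = (EBIT − £755,000)(1 − 0.28) ÷ 910,000.
Cancelling (1 − t) and cross-multiplying: 910,000·(EBIT − 8,000) = 1,440,000·(EBIT − 755,000).
EBIT × (1,440,000 − 910,000) = 755,000 × 1,440,000 − 8,000 × 910,000 = 1,079,920,000,000, so EBIT = 1,079,920,000,000 ÷ 530,000 = 2,037,584.91.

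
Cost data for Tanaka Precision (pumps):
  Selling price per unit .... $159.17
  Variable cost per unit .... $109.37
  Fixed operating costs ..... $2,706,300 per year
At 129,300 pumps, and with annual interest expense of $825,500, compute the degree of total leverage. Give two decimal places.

Contribution at this volume is 129,300 × $49.80 = $6,439,140.00.
Operating income = contribution − fixed costs = $6,439,140.00 − $2,706,300 = $3,732,840.00. Interest = $825,500.00, so EBIT − I = $2,907,340.00.
Degree of total leverage = total CM / (EBIT − interest) = $6,439,140.00 / $2,907,340.00 = 2.2148.

2.21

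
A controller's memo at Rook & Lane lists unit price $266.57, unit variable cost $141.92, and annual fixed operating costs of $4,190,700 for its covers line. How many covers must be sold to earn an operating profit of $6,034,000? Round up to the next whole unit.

Unit CM = price − variable cost = $266.57 − $141.92 = $124.65.
Required volume = (fixed costs + target profit) ÷ CM = ($4,190,700 + $6,034,000) ÷ $124.65 = 82,027.28, so 82,028 covers.

82,028 covers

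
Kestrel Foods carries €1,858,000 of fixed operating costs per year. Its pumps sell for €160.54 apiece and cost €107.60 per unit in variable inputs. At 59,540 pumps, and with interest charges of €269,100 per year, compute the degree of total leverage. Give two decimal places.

Contribution at this volume is 59,540 × €52.94 = €3,152,047.60.
EBIT = €3,152,047.60 − €1,858,000 = €1,294,047.60. Interest = €269,100.00.
DOL = €3,152,047.60 ÷ €1,294,047.60 = 2.4358; DFL = €1,294,047.60 ÷ €1,024,947.60 = 1.2626.
DCL = DOL × DFL = 2.4358 × 1.2626 = 3.0754.

3.08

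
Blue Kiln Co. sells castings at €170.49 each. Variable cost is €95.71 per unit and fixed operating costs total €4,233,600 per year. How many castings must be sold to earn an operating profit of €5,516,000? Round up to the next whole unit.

130,378 castings

Contribution margin per unit = €170.49 − €95.71 = €74.78.
Need Q such that Q × €74.78 − €4,233,600 = €5,516,000, i.e. Q = €9,749,600 / €74.78 = 130,377.11 → 130,378.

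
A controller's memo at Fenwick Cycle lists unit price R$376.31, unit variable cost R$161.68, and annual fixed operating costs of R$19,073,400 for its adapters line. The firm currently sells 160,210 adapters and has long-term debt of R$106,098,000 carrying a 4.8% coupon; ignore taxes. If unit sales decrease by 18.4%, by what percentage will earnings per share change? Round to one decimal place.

-61.9%

At 160,210 units, contribution = 160,210 × R$214.63 = R$34,385,872.30.
Subtracting fixed costs: EBIT = R$34,385,872.30 − R$19,073,400 = R$15,312,472.30.
After interest of R$5,092,704.00, pre-tax earnings = R$10,219,768.30.
Degree of combined leverage = contribution ÷ (EBIT − I) = R$34,385,872.30 ÷ R$10,219,768.30 = 3.3646.
EPS therefore changes by 3.3646 × (-18.4%) = -61.9%.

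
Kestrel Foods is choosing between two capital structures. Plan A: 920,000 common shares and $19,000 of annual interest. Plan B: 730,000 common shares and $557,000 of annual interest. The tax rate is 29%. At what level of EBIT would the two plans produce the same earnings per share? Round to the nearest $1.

Set EPS_A = EPS_B: (EBIT − $19,000)(1 − 0.29) ÷ 920,000 = (EBIT − $557,000)(1 − 0.29) ÷ 730,000.
The (1 − t) factor cancels: (EBIT − 19,000) × 730,000 = (EBIT − 557,000) × 920,000.
Solving, EBIT = (557,000·920,000 − 19,000·730,000) / (920,000 − 730,000) = 498,570,000,000 / 190,000 = 2,624,052.63.

$2,624,053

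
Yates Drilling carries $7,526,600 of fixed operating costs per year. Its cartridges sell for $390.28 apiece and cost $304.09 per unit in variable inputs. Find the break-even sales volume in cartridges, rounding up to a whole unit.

87,326 cartridges

Each unit contributes $390.28 − $304.09 = $86.19.
Break-even volume = fixed costs ÷ CM per unit = $7,526,600 ÷ $86.19 = 87,325.68, so 87,326 cartridges.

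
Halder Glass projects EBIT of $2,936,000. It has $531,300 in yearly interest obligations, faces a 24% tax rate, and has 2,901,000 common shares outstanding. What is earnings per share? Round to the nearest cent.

Interest = $531,300.00, so EBT = $2,936,000 − $531,300.00 = $2,404,700.00.
After tax at 24%: net income = $2,404,700.00 × 0.76 = $1,827,572.00.
EPS = $1,827,572.00 ÷ 2,901,000 = $0.63.

$0.63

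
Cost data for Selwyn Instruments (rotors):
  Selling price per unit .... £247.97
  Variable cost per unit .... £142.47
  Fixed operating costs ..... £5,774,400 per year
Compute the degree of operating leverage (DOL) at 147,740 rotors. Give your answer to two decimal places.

1.59

At 147,740 units, contribution = 147,740 × £105.50 = £15,586,570.00.
Operating income = contribution − fixed costs = £15,586,570.00 − £5,774,400 = £9,812,170.00.
Degree of operating leverage = £15,586,570.00 / £9,812,170.00 = 1.5885.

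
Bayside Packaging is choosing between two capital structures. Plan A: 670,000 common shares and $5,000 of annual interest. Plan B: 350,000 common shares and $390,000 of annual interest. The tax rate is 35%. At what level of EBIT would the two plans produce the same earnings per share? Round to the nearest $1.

Set EPS_A = EPS_B: (EBIT − $5,000)(1 − 0.35) ÷ 670,000 = (EBIT − $390,000)(1 − 0.35) ÷ 350,000.
Cancelling (1 − t) and cross-multiplying: 350,000·(EBIT − 5,000) = 670,000·(EBIT − 390,000).
EBIT × (670,000 − 350,000) = 390,000 × 670,000 − 5,000 × 350,000 = 259,550,000,000, so EBIT = 259,550,000,000 ÷ 320,000 = 811,093.75.

$811,094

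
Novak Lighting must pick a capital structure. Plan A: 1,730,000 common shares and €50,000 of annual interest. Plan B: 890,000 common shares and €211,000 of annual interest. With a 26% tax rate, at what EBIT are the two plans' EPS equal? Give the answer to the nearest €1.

€381,583

At indifference, (EBIT − 50,000)(1 − t)/1,730,000 = (EBIT − 211,000)(1 − t)/890,000.
The (1 − t) factor cancels: (EBIT − 50,000) × 890,000 = (EBIT − 211,000) × 1,730,000.
Solving, EBIT = (211,000·1,730,000 − 50,000·890,000) / (1,730,000 − 890,000) = 320,530,000,000 / 840,000 = 381,583.33.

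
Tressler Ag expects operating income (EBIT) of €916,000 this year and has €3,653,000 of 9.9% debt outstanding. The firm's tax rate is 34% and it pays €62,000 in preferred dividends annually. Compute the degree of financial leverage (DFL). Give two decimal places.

1.99

Interest = €361,647.00.
Pre-tax preferred-dividend burden = €62,000 ÷ (1 − 0.34) = €93,939.39.
DFL = EBIT ÷ [EBIT − I − D_p/(1−t)] = €916,000 ÷ [€916,000 − €361,647.00 − €93,939.39] = €916,000 ÷ €460,413.61 = 1.9895.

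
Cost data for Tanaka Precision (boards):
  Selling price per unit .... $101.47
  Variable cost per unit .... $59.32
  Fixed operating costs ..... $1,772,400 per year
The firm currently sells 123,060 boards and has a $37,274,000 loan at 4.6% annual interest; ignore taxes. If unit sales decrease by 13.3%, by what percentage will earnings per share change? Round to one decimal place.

-40.6%

Contribution at this volume is 123,060 × $42.15 = $5,186,979.00.
Subtracting fixed costs: EBIT = $5,186,979.00 − $1,772,400 = $3,414,579.00.
Interest = $1,714,604.00, so EBIT − I = $1,699,975.00.
Degree of combined leverage = contribution ÷ (EBIT − I) = $5,186,979.00 ÷ $1,699,975.00 = 3.0512.
EPS therefore changes by 3.0512 × (-13.3%) = -40.6%.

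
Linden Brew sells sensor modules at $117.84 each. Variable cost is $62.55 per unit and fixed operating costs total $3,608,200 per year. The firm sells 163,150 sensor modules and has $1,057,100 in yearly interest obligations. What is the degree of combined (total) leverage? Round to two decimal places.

2.07

At 163,150 units, contribution = 163,150 × $55.29 = $9,020,563.50.
EBIT = $9,020,563.50 − $3,608,200 = $5,412,363.50. Interest = $1,057,100.00, so EBIT − I = $4,355,263.50.
Degree of total leverage = total CM / (EBIT − interest) = $9,020,563.50 / $4,355,263.50 = 2.0712.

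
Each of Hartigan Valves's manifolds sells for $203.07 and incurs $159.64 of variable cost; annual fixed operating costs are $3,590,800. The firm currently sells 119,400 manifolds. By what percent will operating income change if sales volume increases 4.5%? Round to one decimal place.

At 119,400 units, contribution = 119,400 × $43.43 = $5,185,542.00.
EBIT = $5,185,542.00 − $3,590,800 = $1,594,742.00.
So DOL = total CM / EBIT = $5,185,542.00 / $1,594,742.00 = 3.2516.
%ΔEBIT = DOL × %ΔSales = 3.2516 × +4.5% = +14.6%.

+14.6%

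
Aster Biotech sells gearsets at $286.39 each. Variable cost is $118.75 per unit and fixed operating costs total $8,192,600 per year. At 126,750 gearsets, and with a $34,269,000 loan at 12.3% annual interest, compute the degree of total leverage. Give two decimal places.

2.40

At 126,750 units, contribution = 126,750 × $167.64 = $21,248,370.00.
Operating income = contribution − fixed costs = $21,248,370.00 − $8,192,600 = $13,055,770.00. Interest = $4,215,087.00, so EBIT − I = $8,840,683.00.
Degree of total leverage = total CM / (EBIT − interest) = $21,248,370.00 / $8,840,683.00 = 2.4035.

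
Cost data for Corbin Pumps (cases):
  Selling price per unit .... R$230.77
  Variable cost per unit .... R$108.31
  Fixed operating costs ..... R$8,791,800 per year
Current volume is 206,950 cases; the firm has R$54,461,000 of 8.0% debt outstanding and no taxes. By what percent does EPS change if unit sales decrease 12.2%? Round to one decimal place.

-25.4%

At 206,950 units, contribution = 206,950 × R$122.46 = R$25,343,097.00.
Subtracting fixed costs: EBIT = R$25,343,097.00 − R$8,791,800 = R$16,551,297.00.
After interest of R$4,356,880.00, pre-tax earnings = R$12,194,417.00.
DCL = total CM / (EBIT − I) = R$25,343,097.00 / R$12,194,417.00 = 2.0783.
%ΔEPS = DCL × %ΔSales = 2.0783 × -12.2% = -25.4%.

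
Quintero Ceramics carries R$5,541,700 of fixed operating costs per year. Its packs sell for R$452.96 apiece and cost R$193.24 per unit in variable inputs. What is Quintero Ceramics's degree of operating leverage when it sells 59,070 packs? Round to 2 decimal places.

Total contribution margin = 59,070 × R$259.72 = R$15,341,660.40.
Subtracting fixed costs: EBIT = R$15,341,660.40 − R$5,541,700 = R$9,799,960.40.
So DOL = total CM / EBIT = R$15,341,660.40 / R$9,799,960.40 = 1.5655.

1.57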